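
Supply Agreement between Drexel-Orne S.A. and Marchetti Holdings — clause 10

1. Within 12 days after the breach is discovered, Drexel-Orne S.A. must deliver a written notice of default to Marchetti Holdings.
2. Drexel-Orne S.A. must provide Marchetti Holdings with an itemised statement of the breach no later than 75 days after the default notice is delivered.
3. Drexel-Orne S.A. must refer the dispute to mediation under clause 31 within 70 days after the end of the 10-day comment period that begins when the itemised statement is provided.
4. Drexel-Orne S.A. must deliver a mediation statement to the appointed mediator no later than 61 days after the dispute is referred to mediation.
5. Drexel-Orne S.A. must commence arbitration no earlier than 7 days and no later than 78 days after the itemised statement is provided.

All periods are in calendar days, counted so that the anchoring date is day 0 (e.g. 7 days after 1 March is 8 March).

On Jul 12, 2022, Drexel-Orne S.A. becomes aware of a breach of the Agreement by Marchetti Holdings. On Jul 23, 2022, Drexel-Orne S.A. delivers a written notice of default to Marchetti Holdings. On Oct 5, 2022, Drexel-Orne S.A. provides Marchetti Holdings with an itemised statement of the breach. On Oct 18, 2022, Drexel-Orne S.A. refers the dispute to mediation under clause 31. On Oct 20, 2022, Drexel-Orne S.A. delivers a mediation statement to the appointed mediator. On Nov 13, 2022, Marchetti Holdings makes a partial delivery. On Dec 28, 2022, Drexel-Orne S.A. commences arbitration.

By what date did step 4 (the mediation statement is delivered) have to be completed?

Dec 18, 2022

Step 4 runs from Oct 18, 2022, when the dispute is referred to mediation. 61 days after Oct 18, 2022 is Dec 18, 2022.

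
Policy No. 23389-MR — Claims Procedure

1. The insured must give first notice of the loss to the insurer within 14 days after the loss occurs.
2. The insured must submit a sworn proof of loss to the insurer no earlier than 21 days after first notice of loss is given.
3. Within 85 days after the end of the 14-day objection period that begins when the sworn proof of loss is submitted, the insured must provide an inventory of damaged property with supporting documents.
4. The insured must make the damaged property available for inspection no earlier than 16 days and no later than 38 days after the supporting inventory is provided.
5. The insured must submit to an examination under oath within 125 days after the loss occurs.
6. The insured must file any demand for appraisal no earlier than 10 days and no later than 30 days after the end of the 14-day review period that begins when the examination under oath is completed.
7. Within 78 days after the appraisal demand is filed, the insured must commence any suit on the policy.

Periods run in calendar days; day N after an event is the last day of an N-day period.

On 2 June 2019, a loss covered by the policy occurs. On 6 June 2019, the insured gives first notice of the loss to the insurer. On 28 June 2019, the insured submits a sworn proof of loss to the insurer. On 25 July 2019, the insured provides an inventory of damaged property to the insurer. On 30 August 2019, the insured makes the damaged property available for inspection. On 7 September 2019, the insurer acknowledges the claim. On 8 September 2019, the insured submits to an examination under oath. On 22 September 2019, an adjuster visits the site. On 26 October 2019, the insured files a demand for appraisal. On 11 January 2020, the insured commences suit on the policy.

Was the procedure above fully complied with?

(1) due by 2 June 2019 + 14 days = 16 June 2019; 6 June 2019 is within that limit.
(2) permitted from 6 June 2019 + 21 days = 27 June 2019 onward; done 28 June 2019 — permitted.
(3) due by 12 July 2019 + 85 days = 5 October 2019; completed 25 July 2019, before the deadline.
(4) the permitted window runs from 25 July 2019 + 16 = 10 August 2019 to 25 July 2019 + 38 = 1 September 2019; done 30 August 2019, which is between those dates.
(5) due by 2 June 2019 + 125 days = 5 October 2019; done 8 September 2019 — timely.
(6) the permitted window runs from 22 September 2019 + 10 = 2 October 2019 to 22 September 2019 + 30 = 22 October 2019; done 26 October 2019 — 4 days after the window closed.
Later steps need not be reached.

No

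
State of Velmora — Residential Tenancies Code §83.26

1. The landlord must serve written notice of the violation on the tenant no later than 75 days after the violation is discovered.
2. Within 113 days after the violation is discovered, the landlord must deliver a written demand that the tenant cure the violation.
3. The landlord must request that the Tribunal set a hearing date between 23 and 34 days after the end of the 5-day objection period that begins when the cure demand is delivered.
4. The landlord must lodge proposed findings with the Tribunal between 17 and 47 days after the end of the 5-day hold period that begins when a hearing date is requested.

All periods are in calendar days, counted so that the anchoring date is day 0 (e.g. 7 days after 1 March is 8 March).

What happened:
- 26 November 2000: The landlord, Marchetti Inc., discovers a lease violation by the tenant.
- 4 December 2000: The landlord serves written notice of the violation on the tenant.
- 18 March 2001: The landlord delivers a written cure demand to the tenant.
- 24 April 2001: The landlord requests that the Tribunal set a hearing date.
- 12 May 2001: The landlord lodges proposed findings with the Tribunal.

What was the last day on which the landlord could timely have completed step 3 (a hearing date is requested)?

The cure demand is delivered on 18 March 2001; the 5-day objection period therefore ends 23 March 2001, and step 3 runs from that date. The window is 23–34 days after 23 March 2001; it closes on 26 April 2001.

26 April 2001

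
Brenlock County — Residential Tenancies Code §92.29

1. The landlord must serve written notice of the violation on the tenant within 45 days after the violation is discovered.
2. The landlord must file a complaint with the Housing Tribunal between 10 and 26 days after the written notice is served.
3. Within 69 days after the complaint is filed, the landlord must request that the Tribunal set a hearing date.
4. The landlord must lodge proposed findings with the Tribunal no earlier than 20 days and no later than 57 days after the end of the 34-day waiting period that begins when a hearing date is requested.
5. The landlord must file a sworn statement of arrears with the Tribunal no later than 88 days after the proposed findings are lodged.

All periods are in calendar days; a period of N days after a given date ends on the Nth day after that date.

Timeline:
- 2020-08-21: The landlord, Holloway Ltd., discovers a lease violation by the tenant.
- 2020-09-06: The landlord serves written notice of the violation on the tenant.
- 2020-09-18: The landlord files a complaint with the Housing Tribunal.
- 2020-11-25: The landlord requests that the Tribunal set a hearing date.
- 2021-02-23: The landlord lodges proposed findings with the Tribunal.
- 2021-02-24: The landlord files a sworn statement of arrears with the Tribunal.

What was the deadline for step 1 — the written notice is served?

2020-10-05

Step 1 runs from 2020-08-21, when the violation is discovered. 45 days after 2020-08-21 is 2020-10-05.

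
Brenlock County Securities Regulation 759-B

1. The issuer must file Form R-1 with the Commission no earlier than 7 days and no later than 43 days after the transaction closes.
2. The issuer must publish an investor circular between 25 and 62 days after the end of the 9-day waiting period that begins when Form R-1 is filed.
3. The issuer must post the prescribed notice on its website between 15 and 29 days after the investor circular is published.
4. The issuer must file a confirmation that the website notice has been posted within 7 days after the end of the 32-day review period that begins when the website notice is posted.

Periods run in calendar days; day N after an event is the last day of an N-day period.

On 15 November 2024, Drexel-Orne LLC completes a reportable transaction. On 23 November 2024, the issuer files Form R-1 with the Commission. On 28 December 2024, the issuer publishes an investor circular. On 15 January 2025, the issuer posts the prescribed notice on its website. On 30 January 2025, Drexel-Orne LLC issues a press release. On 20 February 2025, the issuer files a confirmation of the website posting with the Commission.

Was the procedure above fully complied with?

(1) the permitted window runs from 15 November 2024 + 7 = 22 November 2024 to 15 November 2024 + 43 = 28 December 2024; 23 November 2024 falls inside that range.
(2) the permitted window runs from 2 December 2024 + 25 = 27 December 2024 to 2 December 2024 + 62 = 2 February 2025; done 28 December 2024 — within the window.
(3) the permitted window runs from 28 December 2024 + 15 = 12 January 2025 to 28 December 2024 + 29 = 26 January 2025; done 15 January 2025, which is between those dates.
(4) due by 16 February 2025 + 7 days = 23 February 2025; completed 20 February 2025, before the deadline.

Yes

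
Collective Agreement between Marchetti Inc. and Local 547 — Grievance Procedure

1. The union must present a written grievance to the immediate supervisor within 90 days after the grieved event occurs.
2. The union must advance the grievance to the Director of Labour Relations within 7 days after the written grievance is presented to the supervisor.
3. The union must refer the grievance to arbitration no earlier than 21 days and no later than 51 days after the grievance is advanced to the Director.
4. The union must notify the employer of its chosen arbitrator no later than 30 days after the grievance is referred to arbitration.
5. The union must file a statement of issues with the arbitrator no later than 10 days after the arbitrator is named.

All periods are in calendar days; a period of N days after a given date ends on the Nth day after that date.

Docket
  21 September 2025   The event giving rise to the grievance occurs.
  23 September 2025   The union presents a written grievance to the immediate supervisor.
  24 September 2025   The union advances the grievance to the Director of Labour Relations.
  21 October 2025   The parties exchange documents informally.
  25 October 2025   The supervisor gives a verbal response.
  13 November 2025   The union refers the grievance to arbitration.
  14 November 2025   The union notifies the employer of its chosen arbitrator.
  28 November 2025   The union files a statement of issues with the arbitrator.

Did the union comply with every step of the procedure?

Step 1 — counting 90 days from 21 September 2025 (when the grieved event occurs) gives a deadline of 20 December 2025; completed 23 September 2025, before the deadline.
Step 2 — counting 7 days from 23 September 2025 (when the written grievance is presented to the supervisor) gives a deadline of 30 September 2025; 24 September 2025 is within that limit.
Step 3 — 21 and 51 days from 24 September 2025 (when the grievance is advanced to the Director) are 15 October 2025 and 14 November 2025 respectively; done 13 November 2025 — within the window.
Step 4 — counting 30 days from 13 November 2025 (when the grievance is referred to arbitration) gives a deadline of 13 December 2025; 14 November 2025 is within that limit.
Step 5 — counting 10 days from 14 November 2025 (when the arbitrator is named) gives a deadline of 24 November 2025; 28 November 2025 misses that deadline by 4 days.
That is the first point of non-compliance.

No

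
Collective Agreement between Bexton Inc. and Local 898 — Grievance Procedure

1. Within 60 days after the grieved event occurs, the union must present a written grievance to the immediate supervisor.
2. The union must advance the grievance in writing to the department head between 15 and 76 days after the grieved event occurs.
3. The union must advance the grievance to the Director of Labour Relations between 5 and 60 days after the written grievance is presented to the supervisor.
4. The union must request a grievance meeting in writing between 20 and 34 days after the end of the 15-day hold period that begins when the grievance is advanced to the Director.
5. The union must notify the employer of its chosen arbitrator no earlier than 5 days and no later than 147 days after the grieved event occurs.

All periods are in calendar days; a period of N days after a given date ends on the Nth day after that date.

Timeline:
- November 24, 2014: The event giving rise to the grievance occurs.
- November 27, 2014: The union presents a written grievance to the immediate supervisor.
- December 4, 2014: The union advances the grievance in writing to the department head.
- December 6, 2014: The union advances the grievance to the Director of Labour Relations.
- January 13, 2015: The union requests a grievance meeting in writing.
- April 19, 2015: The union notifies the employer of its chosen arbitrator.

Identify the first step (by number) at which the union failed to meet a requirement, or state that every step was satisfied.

Step 2

Step 1: 60 days after November 24, 2014 (when the grieved event occurs) is January 23, 2015; done November 27, 2014 — timely.
Step 2: the window is 15–76 days after November 24, 2014 (when the grieved event occurs), so December 9, 2014 through February 8, 2015; December 4, 2014 is 5 days too early.
The analysis stops there.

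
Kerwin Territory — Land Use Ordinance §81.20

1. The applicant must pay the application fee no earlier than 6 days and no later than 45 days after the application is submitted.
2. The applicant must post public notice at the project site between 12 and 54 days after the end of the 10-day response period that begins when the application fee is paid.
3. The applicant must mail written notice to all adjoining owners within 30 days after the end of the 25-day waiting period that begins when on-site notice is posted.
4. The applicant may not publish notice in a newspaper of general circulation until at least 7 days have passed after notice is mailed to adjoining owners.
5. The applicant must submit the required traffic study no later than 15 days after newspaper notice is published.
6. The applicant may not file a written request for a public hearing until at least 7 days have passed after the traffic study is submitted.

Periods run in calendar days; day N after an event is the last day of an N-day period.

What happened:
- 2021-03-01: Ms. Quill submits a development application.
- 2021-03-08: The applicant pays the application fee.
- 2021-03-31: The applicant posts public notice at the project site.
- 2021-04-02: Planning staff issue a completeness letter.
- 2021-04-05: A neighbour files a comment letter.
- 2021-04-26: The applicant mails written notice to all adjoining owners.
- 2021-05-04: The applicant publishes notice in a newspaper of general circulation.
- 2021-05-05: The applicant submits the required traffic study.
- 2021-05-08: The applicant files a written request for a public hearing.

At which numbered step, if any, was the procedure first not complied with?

Step 6

Step 1 — 6 and 45 days from 2021-03-01 (when the application is submitted) are 2021-03-07 and 2021-04-15 respectively; done 2021-03-08 — within the window.
Step 2 — 12 and 54 days from 2021-03-18 (end of the 10-day response period, which began when the application fee is paid on 2021-03-08) are 2021-03-30 and 2021-05-11 respectively; 2021-03-31 falls inside that range.
Step 3 — counting 30 days from 2021-04-25 (end of the 25-day waiting period, which began when on-site notice is posted on 2021-03-31) gives a deadline of 2021-05-25; done 2021-04-26 — timely.
Step 4 — must wait 7 days from 2021-04-26 (when notice is mailed to adjoining owners), so not before 2021-05-03; done 2021-05-04 — permitted.
Step 5 — counting 15 days from 2021-05-04 (when newspaper notice is published) gives a deadline of 2021-05-19; completed 2021-05-05, before the deadline.
Step 6 — must wait 7 days from 2021-05-05 (when the traffic study is submitted), so not before 2021-05-12; done 2021-05-08 — 4 days too early.
That is the first point of non-compliance.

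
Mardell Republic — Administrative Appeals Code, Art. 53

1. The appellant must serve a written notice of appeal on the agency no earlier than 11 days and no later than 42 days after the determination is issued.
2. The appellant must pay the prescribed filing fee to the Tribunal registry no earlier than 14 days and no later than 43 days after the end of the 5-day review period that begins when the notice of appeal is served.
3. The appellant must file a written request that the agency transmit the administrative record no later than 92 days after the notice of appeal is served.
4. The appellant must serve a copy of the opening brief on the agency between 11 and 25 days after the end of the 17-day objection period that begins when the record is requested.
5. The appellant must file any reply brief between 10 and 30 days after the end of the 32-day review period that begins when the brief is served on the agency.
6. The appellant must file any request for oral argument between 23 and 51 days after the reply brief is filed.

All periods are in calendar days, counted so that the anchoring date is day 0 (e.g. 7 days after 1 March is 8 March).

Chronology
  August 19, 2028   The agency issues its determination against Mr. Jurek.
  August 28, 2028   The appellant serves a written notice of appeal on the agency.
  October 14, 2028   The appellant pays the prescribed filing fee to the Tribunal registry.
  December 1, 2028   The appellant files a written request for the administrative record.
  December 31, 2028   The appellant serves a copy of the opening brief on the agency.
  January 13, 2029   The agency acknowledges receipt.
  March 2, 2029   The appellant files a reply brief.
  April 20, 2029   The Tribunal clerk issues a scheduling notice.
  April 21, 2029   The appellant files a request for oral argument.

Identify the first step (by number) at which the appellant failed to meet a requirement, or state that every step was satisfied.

Step 1

Step 1: the window is 11–42 days after August 19, 2028 (when the determination is issued), so August 30, 2028 through September 30, 2028; August 28, 2028 is 2 days too early.
The procedure was therefore not followed at step 1.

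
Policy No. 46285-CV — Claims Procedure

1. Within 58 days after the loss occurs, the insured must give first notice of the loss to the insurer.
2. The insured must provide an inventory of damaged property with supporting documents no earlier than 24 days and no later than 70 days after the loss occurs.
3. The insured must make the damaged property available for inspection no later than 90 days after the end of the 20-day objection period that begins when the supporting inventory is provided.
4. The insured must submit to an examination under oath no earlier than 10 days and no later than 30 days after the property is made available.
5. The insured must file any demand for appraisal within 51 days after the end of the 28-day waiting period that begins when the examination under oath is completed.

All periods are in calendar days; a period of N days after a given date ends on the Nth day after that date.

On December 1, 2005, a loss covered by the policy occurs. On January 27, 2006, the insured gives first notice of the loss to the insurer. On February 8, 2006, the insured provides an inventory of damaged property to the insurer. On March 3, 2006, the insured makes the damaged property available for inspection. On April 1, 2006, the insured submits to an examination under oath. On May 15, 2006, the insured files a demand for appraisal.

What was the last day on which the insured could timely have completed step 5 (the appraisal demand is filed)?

The examination under oath is completed on April 1, 2006; the 28-day waiting period therefore ends April 29, 2006, and step 5 runs from that date. 51 days after April 29, 2006 is June 19, 2006.

June 19, 2006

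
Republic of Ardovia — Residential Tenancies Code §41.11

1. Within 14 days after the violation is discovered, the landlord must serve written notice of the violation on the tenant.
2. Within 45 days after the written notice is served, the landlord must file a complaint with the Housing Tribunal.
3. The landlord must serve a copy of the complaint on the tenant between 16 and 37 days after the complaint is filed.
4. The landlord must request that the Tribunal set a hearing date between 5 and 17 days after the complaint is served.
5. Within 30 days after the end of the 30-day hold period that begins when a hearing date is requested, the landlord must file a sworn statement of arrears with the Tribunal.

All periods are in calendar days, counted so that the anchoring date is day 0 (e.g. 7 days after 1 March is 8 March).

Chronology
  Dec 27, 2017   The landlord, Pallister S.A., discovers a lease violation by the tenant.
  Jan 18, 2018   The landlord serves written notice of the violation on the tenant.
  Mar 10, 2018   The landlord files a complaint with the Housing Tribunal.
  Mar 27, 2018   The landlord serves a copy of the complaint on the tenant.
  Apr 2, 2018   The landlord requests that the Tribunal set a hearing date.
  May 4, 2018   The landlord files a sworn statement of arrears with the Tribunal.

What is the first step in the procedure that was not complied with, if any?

(1) due by Dec 27, 2017 + 14 days = Jan 10, 2018; not done until Jan 18, 2018, 8 days after the deadline.
The analysis stops there.

Step 1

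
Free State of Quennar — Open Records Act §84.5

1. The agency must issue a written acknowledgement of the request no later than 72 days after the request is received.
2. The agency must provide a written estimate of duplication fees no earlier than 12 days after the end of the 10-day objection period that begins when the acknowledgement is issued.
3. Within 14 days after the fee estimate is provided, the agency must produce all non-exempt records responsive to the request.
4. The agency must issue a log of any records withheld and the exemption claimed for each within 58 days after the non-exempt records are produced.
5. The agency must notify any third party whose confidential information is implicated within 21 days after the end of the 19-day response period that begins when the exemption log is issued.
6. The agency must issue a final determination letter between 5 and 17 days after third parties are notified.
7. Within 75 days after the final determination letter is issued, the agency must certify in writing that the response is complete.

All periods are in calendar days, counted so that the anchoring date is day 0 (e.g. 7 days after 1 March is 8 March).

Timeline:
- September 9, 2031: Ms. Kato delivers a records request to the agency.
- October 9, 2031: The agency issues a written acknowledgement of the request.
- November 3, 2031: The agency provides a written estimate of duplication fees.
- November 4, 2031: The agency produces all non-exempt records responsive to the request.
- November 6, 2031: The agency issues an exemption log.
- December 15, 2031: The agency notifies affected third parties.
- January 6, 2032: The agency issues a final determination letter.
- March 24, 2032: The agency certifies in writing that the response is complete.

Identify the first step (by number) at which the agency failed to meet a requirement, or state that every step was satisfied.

Step 6

(1) due by September 9, 2031 + 72 days = November 20, 2031; done October 9, 2031 — timely.
(2) permitted from October 19, 2031 + 12 days = October 31, 2031 onward; done November 3, 2031, after the minimum wait.
(3) due by November 3, 2031 + 14 days = November 17, 2031; done November 4, 2031 — timely.
(4) due by November 4, 2031 + 58 days = January 1, 2032; done November 6, 2031 — timely.
(5) due by November 25, 2031 + 21 days = December 16, 2031; done December 15, 2031 — timely.
(6) the permitted window runs from December 15, 2031 + 5 = December 20, 2031 to December 15, 2031 + 17 = January 1, 2032; January 6, 2032 is 5 days past the end of the window.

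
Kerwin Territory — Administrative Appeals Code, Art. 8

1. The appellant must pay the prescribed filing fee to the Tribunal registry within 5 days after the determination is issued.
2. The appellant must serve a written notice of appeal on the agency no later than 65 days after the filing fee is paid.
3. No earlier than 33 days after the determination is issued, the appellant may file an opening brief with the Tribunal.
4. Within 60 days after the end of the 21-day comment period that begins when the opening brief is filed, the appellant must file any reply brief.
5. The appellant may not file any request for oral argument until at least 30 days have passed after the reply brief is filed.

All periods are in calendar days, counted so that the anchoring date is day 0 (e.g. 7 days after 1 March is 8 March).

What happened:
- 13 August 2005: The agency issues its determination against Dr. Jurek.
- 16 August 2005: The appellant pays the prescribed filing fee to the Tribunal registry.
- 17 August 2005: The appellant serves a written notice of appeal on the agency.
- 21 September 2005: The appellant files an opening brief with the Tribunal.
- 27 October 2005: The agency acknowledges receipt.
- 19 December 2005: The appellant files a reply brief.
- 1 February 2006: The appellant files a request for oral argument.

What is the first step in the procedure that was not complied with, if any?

Step 1: 5 days after 13 August 2005 (when the determination is issued) is 18 August 2005; done 16 August 2005 — timely.
Step 2: 65 days after 16 August 2005 (when the filing fee is paid) is 20 October 2005; 17 August 2005 is within that limit.
Step 3: the earliest permitted date is 33 days after 13 August 2005 (when the determination is issued), i.e. 15 September 2005; 21 September 2005 is on or after that date.
Step 4: 60 days after 12 October 2005 (end of the 21-day comment period, which began when the opening brief is filed on 21 September 2005) is 11 December 2005; not done until 19 December 2005, 8 days after the deadline.
That is the first point of non-compliance.

Step 4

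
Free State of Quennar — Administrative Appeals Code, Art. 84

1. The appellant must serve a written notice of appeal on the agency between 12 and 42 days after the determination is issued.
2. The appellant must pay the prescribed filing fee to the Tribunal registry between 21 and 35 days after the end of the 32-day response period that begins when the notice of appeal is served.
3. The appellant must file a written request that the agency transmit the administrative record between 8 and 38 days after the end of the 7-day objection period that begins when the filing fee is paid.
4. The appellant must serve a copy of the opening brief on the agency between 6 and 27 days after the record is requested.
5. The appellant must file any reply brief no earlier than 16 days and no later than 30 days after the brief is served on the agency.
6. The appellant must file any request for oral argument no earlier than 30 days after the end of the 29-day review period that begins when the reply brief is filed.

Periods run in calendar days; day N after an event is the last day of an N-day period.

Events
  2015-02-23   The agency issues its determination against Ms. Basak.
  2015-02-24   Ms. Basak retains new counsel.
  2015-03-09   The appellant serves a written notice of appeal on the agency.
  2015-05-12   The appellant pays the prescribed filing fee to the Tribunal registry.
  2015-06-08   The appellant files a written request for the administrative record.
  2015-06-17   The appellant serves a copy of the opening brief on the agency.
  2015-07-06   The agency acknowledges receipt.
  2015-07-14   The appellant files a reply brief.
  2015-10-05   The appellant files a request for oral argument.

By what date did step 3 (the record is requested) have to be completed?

The filing fee is paid on 2015-05-12; the 7-day objection period therefore ends 2015-05-19, and step 3 runs from that date. The window is 8–38 days after 2015-05-19; it closes on 2015-06-26.

2015-06-26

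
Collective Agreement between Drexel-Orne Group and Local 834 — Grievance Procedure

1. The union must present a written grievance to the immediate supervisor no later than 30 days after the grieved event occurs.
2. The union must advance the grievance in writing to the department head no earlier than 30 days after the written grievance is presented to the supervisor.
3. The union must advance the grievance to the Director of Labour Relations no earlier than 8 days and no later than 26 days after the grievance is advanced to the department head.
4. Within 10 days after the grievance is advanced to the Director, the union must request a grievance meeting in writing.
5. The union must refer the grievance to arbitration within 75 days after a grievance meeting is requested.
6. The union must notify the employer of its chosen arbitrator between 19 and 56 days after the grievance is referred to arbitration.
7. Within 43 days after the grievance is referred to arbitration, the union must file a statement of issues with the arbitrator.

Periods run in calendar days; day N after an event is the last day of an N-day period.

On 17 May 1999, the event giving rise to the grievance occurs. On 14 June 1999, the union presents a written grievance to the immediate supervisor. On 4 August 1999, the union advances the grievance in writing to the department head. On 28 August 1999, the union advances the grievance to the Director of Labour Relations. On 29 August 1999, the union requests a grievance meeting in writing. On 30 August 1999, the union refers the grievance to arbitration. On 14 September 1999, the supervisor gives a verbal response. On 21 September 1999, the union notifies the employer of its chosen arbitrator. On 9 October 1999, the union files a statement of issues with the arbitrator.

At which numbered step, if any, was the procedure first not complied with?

Step 1 — counting 30 days from 17 May 1999 (when the grieved event occurs) gives a deadline of 16 June 1999; 14 June 1999 is within that limit.
Step 2 — must wait 30 days from 14 June 1999 (when the written grievance is presented to the supervisor), so not before 14 July 1999; 4 August 1999 is on or after that date.
Step 3 — 8 and 26 days from 4 August 1999 (when the grievance is advanced to the department head) are 12 August 1999 and 30 August 1999 respectively; done 28 August 1999, which is between those dates.
Step 4 — counting 10 days from 28 August 1999 (when the grievance is advanced to the Director) gives a deadline of 7 September 1999; completed 29 August 1999, before the deadline.
Step 5 — counting 75 days from 29 August 1999 (when a grievance meeting is requested) gives a deadline of 12 November 1999; completed 30 August 1999, before the deadline.
Step 6 — 19 and 56 days from 30 August 1999 (when the grievance is referred to arbitration) are 18 September 1999 and 25 October 1999 respectively; 21 September 1999 falls inside that range.
Step 7 — counting 43 days from 30 August 1999 (when the grievance is referred to arbitration) gives a deadline of 12 October 1999; 9 October 1999 is within that limit.

None — every step was satisfied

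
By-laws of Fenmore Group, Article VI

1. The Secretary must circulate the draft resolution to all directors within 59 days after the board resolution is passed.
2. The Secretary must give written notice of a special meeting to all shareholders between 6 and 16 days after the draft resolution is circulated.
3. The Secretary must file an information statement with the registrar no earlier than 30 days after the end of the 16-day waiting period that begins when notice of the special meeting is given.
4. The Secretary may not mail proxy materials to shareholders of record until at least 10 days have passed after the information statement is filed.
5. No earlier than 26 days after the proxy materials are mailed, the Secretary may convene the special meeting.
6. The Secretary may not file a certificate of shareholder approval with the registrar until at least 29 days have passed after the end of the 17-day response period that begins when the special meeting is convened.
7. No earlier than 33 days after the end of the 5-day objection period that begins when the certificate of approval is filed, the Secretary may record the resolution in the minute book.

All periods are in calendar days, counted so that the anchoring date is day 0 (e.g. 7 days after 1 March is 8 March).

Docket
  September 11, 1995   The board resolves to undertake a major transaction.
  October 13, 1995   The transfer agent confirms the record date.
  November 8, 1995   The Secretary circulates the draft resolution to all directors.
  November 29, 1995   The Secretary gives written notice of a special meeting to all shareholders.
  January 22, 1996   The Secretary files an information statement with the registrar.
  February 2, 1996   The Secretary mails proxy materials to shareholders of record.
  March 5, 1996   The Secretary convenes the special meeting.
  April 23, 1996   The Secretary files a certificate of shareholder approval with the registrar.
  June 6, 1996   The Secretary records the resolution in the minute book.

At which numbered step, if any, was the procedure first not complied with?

Step 2

(1) due by September 11, 1995 + 59 days = November 9, 1995; done November 8, 1995 — timely.
(2) the permitted window runs from November 8, 1995 + 6 = November 14, 1995 to November 8, 1995 + 16 = November 24, 1995; done November 29, 1995 — 5 days after the window closed.
That is the first point of non-compliance.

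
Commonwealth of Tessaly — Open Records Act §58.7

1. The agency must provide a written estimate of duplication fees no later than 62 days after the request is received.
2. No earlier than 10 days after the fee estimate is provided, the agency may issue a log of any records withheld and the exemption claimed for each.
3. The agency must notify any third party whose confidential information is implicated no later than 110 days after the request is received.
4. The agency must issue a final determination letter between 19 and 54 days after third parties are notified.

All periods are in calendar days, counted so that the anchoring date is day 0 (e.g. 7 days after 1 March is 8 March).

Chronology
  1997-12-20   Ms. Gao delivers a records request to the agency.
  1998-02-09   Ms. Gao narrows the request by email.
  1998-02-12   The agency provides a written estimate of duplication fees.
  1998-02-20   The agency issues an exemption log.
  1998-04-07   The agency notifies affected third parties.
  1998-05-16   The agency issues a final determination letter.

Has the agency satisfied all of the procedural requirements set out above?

(1) due by 1997-12-20 + 62 days = 1998-02-20; 1998-02-12 is within that limit.
(2) permitted from 1998-02-12 + 10 days = 1998-02-22 onward; done 1998-02-20 — 2 days too early.

No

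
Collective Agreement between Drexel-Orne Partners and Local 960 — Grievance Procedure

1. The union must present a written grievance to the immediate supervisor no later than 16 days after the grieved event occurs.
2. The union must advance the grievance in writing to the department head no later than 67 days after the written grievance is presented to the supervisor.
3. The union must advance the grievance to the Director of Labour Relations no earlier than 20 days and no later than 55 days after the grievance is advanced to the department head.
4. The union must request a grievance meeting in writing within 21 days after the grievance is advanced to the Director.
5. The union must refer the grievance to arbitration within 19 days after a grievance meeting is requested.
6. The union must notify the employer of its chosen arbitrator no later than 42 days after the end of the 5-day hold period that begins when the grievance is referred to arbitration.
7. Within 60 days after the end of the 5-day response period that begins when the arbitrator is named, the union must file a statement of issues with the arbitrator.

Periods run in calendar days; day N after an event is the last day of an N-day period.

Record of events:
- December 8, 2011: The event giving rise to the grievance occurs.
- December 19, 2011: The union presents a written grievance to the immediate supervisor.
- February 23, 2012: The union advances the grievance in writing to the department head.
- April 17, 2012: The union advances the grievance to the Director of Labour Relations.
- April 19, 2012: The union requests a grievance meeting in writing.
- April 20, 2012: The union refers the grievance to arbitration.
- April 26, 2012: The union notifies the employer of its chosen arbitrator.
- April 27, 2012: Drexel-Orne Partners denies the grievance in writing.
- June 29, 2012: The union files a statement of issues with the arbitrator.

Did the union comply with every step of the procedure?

Step 1: 16 days after December 8, 2011 (when the grieved event occurs) is December 24, 2011; December 19, 2011 is within that limit.
Step 2: 67 days after December 19, 2011 (when the written grievance is presented to the supervisor) is February 24, 2012; February 23, 2012 is within that limit.
Step 3: the window is 20–55 days after February 23, 2012 (when the grievance is advanced to the department head), so March 14, 2012 through April 18, 2012; done April 17, 2012 — within the window.
Step 4: 21 days after April 17, 2012 (when the grievance is advanced to the Director) is May 8, 2012; done April 19, 2012 — timely.
Step 5: 19 days after April 19, 2012 (when a grievance meeting is requested) is May 8, 2012; April 20, 2012 is within that limit.
Step 6: 42 days after April 25, 2012 (end of the 5-day hold period, which began when the grievance is referred to arbitration on April 20, 2012) is June 6, 2012; April 26, 2012 is within that limit.
Step 7: 60 days after May 1, 2012 (end of the 5-day response period, which began when the arbitrator is named on April 26, 2012) is June 30, 2012; June 29, 2012 is within that limit.

Yes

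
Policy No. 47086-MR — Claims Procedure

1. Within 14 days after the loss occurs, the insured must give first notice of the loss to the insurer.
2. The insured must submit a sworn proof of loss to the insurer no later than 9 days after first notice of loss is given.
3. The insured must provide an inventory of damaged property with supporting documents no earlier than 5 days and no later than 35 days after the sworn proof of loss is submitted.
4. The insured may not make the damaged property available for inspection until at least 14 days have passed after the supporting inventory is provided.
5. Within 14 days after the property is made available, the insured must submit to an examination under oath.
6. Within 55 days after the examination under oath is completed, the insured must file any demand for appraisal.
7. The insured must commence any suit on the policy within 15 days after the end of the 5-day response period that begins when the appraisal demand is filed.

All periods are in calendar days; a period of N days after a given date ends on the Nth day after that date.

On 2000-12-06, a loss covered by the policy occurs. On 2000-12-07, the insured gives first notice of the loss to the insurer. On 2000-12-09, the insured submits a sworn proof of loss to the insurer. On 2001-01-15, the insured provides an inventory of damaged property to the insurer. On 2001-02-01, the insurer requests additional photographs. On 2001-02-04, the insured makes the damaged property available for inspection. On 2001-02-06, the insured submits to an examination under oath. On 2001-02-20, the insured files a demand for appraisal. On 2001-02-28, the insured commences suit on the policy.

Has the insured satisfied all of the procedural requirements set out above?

No

Step 1: 14 days after 2000-12-06 (when the loss occurs) is 2000-12-20; completed 2000-12-07, before the deadline.
Step 2: 9 days after 2000-12-07 (when first notice of loss is given) is 2000-12-16; 2000-12-09 is within that limit.
Step 3: the window is 5–35 days after 2000-12-09 (when the sworn proof of loss is submitted), so 2000-12-14 through 2001-01-13; 2001-01-15 is 2 days past the end of the window.
The analysis stops there.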